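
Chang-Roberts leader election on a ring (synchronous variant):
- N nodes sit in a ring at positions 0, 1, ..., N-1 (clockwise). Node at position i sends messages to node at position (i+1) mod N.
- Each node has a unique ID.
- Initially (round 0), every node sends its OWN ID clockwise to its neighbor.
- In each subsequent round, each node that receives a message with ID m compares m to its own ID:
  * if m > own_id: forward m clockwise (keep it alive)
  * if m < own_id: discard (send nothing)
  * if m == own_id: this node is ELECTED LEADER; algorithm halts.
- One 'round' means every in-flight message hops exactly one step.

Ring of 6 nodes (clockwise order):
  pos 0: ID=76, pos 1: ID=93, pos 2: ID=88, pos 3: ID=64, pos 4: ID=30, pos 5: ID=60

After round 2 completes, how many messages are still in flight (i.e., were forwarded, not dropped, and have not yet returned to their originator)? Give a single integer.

Round 1: pos1(id93) recv 76: drop; pos2(id88) recv 93: fwd; pos3(id64) recv 88: fwd; pos4(id30) recv 64: fwd; pos5(id60) recv 30: drop; pos0(id76) recv 60: drop
Round 2: pos3(id64) recv 93: fwd; pos4(id30) recv 88: fwd; pos5(id60) recv 64: fwd
After round 2: 3 messages still in flight

Answer: 3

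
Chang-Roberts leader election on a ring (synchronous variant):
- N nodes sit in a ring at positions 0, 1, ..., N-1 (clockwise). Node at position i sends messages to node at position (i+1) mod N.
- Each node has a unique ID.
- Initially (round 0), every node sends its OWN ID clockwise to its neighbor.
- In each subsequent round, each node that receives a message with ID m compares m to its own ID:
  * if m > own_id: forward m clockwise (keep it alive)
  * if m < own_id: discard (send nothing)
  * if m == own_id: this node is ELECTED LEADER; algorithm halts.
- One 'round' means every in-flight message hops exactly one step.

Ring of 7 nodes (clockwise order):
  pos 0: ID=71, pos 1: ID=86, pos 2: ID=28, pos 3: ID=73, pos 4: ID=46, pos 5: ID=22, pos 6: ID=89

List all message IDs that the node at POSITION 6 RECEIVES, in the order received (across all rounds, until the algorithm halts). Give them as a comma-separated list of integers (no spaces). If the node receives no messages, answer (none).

Answer: 22,46,73,86,89

Derivation:
Round 1: pos1(id86) recv 71: drop; pos2(id28) recv 86: fwd; pos3(id73) recv 28: drop; pos4(id46) recv 73: fwd; pos5(id22) recv 46: fwd; pos6(id89) recv 22: drop; pos0(id71) recv 89: fwd
Round 2: pos3(id73) recv 86: fwd; pos5(id22) recv 73: fwd; pos6(id89) recv 46: drop; pos1(id86) recv 89: fwd
Round 3: pos4(id46) recv 86: fwd; pos6(id89) recv 73: drop; pos2(id28) recv 89: fwd
Round 4: pos5(id22) recv 86: fwd; pos3(id73) recv 89: fwd
Round 5: pos6(id89) recv 86: drop; pos4(id46) recv 89: fwd
Round 6: pos5(id22) recv 89: fwd
Round 7: pos6(id89) recv 89: ELECTED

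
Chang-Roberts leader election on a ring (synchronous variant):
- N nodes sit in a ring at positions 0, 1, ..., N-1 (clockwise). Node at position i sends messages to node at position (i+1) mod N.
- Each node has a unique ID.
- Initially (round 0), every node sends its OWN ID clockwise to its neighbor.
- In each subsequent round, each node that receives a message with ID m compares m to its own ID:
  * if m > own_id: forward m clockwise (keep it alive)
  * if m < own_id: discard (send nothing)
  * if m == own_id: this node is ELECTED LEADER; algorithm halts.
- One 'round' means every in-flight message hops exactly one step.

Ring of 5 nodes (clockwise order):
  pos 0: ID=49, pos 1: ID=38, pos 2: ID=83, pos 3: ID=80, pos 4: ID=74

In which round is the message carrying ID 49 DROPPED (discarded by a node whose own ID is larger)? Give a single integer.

Round 1: pos1(id38) recv 49: fwd; pos2(id83) recv 38: drop; pos3(id80) recv 83: fwd; pos4(id74) recv 80: fwd; pos0(id49) recv 74: fwd
Round 2: pos2(id83) recv 49: drop; pos4(id74) recv 83: fwd; pos0(id49) recv 80: fwd; pos1(id38) recv 74: fwd
Round 3: pos0(id49) recv 83: fwd; pos1(id38) recv 80: fwd; pos2(id83) recv 74: drop
Round 4: pos1(id38) recv 83: fwd; pos2(id83) recv 80: drop
Round 5: pos2(id83) recv 83: ELECTED
Message ID 49 originates at pos 0; dropped at pos 2 in round 2

Answer: 2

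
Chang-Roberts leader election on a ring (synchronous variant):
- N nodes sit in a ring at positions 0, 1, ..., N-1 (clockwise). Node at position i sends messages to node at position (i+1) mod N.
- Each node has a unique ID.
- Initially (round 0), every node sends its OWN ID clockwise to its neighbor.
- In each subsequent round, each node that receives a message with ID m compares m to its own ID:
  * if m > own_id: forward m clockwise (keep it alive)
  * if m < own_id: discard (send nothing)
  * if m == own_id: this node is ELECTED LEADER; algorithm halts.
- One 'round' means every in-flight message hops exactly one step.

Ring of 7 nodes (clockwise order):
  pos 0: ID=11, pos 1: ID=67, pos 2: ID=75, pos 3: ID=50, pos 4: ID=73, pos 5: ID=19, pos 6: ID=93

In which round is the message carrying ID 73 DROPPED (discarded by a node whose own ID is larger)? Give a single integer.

Round 1: pos1(id67) recv 11: drop; pos2(id75) recv 67: drop; pos3(id50) recv 75: fwd; pos4(id73) recv 50: drop; pos5(id19) recv 73: fwd; pos6(id93) recv 19: drop; pos0(id11) recv 93: fwd
Round 2: pos4(id73) recv 75: fwd; pos6(id93) recv 73: drop; pos1(id67) recv 93: fwd
Round 3: pos5(id19) recv 75: fwd; pos2(id75) recv 93: fwd
Round 4: pos6(id93) recv 75: drop; pos3(id50) recv 93: fwd
Round 5: pos4(id73) recv 93: fwd
Round 6: pos5(id19) recv 93: fwd
Round 7: pos6(id93) recv 93: ELECTED
Message ID 73 originates at pos 4; dropped at pos 6 in round 2

Answer: 2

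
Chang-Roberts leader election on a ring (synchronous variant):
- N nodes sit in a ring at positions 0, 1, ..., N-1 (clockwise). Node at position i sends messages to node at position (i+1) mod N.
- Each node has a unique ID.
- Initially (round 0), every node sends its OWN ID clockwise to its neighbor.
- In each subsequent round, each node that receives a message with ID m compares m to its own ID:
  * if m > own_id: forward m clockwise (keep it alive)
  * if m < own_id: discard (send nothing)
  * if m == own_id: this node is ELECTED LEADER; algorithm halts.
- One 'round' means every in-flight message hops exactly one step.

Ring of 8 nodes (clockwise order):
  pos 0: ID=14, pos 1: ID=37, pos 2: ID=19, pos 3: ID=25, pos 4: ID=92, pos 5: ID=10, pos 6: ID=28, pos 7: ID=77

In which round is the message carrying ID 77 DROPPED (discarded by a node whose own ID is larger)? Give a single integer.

Answer: 5

Derivation:
Round 1: pos1(id37) recv 14: drop; pos2(id19) recv 37: fwd; pos3(id25) recv 19: drop; pos4(id92) recv 25: drop; pos5(id10) recv 92: fwd; pos6(id28) recv 10: drop; pos7(id77) recv 28: drop; pos0(id14) recv 77: fwd
Round 2: pos3(id25) recv 37: fwd; pos6(id28) recv 92: fwd; pos1(id37) recv 77: fwd
Round 3: pos4(id92) recv 37: drop; pos7(id77) recv 92: fwd; pos2(id19) recv 77: fwd
Round 4: pos0(id14) recv 92: fwd; pos3(id25) recv 77: fwd
Round 5: pos1(id37) recv 92: fwd; pos4(id92) recv 77: drop
Round 6: pos2(id19) recv 92: fwd
Round 7: pos3(id25) recv 92: fwd
Round 8: pos4(id92) recv 92: ELECTED
Message ID 77 originates at pos 7; dropped at pos 4 in round 5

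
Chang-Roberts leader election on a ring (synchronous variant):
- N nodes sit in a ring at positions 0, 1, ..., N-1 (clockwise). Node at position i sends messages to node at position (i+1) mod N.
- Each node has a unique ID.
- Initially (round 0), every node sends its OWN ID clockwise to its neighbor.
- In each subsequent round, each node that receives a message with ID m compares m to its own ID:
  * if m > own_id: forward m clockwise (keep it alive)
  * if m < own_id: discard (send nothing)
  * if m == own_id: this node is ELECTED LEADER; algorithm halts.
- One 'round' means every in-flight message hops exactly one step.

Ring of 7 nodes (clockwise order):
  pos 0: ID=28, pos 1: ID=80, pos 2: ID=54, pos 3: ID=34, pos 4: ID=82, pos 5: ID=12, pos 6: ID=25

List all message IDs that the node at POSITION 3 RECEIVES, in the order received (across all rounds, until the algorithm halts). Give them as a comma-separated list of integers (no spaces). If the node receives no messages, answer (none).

Answer: 54,80,82

Derivation:
Round 1: pos1(id80) recv 28: drop; pos2(id54) recv 80: fwd; pos3(id34) recv 54: fwd; pos4(id82) recv 34: drop; pos5(id12) recv 82: fwd; pos6(id25) recv 12: drop; pos0(id28) recv 25: drop
Round 2: pos3(id34) recv 80: fwd; pos4(id82) recv 54: drop; pos6(id25) recv 82: fwd
Round 3: pos4(id82) recv 80: drop; pos0(id28) recv 82: fwd
Round 4: pos1(id80) recv 82: fwd
Round 5: pos2(id54) recv 82: fwd
Round 6: pos3(id34) recv 82: fwd
Round 7: pos4(id82) recv 82: ELECTED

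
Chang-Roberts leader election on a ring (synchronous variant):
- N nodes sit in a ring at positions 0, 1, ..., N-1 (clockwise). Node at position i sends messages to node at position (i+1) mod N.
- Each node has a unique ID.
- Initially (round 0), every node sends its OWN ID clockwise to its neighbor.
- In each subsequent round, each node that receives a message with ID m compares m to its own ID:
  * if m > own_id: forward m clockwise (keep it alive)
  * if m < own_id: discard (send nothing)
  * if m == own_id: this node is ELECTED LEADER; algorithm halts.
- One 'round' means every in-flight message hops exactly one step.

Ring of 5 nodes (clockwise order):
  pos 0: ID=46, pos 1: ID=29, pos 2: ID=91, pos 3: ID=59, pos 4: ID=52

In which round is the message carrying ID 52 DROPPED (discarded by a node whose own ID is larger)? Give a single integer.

Answer: 3

Derivation:
Round 1: pos1(id29) recv 46: fwd; pos2(id91) recv 29: drop; pos3(id59) recv 91: fwd; pos4(id52) recv 59: fwd; pos0(id46) recv 52: fwd
Round 2: pos2(id91) recv 46: drop; pos4(id52) recv 91: fwd; pos0(id46) recv 59: fwd; pos1(id29) recv 52: fwd
Round 3: pos0(id46) recv 91: fwd; pos1(id29) recv 59: fwd; pos2(id91) recv 52: drop
Round 4: pos1(id29) recv 91: fwd; pos2(id91) recv 59: drop
Round 5: pos2(id91) recv 91: ELECTED
Message ID 52 originates at pos 4; dropped at pos 2 in round 3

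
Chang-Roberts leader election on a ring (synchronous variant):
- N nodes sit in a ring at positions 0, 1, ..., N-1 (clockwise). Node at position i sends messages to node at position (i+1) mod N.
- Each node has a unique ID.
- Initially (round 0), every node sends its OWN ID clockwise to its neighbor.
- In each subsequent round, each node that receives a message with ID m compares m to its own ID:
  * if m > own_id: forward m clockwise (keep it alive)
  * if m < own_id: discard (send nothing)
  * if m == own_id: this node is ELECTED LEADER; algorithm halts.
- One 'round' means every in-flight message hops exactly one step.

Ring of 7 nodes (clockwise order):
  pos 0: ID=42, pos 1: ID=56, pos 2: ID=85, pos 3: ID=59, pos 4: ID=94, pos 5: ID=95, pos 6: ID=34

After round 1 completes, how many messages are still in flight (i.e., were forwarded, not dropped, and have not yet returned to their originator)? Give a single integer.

Answer: 2

Derivation:
Round 1: pos1(id56) recv 42: drop; pos2(id85) recv 56: drop; pos3(id59) recv 85: fwd; pos4(id94) recv 59: drop; pos5(id95) recv 94: drop; pos6(id34) recv 95: fwd; pos0(id42) recv 34: drop
After round 1: 2 messages still in flight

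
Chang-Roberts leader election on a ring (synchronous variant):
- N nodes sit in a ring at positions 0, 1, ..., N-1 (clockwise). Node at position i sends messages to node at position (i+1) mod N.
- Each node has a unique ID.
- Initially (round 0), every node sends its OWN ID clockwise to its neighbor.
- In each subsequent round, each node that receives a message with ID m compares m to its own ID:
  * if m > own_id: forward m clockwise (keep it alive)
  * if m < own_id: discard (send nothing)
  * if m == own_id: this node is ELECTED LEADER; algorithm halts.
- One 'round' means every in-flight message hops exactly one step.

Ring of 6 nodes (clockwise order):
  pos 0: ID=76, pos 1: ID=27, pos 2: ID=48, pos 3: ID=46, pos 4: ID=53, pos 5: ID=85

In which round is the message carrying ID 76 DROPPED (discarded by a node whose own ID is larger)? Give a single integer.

Round 1: pos1(id27) recv 76: fwd; pos2(id48) recv 27: drop; pos3(id46) recv 48: fwd; pos4(id53) recv 46: drop; pos5(id85) recv 53: drop; pos0(id76) recv 85: fwd
Round 2: pos2(id48) recv 76: fwd; pos4(id53) recv 48: drop; pos1(id27) recv 85: fwd
Round 3: pos3(id46) recv 76: fwd; pos2(id48) recv 85: fwd
Round 4: pos4(id53) recv 76: fwd; pos3(id46) recv 85: fwd
Round 5: pos5(id85) recv 76: drop; pos4(id53) recv 85: fwd
Round 6: pos5(id85) recv 85: ELECTED
Message ID 76 originates at pos 0; dropped at pos 5 in round 5

Answer: 5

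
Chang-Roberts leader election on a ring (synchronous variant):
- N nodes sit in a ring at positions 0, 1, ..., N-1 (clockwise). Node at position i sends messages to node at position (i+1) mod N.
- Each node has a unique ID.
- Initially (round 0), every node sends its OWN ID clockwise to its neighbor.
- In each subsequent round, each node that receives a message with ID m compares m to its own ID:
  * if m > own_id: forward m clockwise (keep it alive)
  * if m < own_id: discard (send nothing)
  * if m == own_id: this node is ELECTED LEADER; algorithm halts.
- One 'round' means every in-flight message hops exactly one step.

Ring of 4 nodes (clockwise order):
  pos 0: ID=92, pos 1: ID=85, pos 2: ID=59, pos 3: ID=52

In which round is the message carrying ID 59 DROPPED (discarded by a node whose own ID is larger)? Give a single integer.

Round 1: pos1(id85) recv 92: fwd; pos2(id59) recv 85: fwd; pos3(id52) recv 59: fwd; pos0(id92) recv 52: drop
Round 2: pos2(id59) recv 92: fwd; pos3(id52) recv 85: fwd; pos0(id92) recv 59: drop
Round 3: pos3(id52) recv 92: fwd; pos0(id92) recv 85: drop
Round 4: pos0(id92) recv 92: ELECTED
Message ID 59 originates at pos 2; dropped at pos 0 in round 2

Answer: 2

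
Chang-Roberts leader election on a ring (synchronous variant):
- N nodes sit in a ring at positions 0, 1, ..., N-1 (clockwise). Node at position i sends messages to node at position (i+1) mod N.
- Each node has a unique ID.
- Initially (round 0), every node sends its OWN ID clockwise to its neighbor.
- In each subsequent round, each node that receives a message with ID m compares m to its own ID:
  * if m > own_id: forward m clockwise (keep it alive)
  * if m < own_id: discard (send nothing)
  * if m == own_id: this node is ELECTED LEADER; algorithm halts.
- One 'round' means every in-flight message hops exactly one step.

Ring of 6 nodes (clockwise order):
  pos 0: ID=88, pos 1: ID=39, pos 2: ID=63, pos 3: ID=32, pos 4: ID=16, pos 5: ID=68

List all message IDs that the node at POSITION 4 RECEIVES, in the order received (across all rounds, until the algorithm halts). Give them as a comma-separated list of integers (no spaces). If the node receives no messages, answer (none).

Answer: 32,63,88

Derivation:
Round 1: pos1(id39) recv 88: fwd; pos2(id63) recv 39: drop; pos3(id32) recv 63: fwd; pos4(id16) recv 32: fwd; pos5(id68) recv 16: drop; pos0(id88) recv 68: drop
Round 2: pos2(id63) recv 88: fwd; pos4(id16) recv 63: fwd; pos5(id68) recv 32: drop
Round 3: pos3(id32) recv 88: fwd; pos5(id68) recv 63: drop
Round 4: pos4(id16) recv 88: fwd
Round 5: pos5(id68) recv 88: fwd
Round 6: pos0(id88) recv 88: ELECTED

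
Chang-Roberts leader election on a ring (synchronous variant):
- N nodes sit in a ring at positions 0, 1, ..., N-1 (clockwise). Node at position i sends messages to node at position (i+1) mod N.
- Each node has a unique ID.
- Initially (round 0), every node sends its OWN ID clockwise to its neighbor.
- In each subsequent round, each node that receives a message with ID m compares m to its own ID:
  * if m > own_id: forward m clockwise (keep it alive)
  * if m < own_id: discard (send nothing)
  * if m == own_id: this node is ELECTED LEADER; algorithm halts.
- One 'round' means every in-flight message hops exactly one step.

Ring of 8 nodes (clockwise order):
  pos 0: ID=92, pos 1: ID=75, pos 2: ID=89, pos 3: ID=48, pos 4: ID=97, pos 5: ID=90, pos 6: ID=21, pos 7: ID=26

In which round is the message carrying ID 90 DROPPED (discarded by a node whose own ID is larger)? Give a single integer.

Round 1: pos1(id75) recv 92: fwd; pos2(id89) recv 75: drop; pos3(id48) recv 89: fwd; pos4(id97) recv 48: drop; pos5(id90) recv 97: fwd; pos6(id21) recv 90: fwd; pos7(id26) recv 21: drop; pos0(id92) recv 26: drop
Round 2: pos2(id89) recv 92: fwd; pos4(id97) recv 89: drop; pos6(id21) recv 97: fwd; pos7(id26) recv 90: fwd
Round 3: pos3(id48) recv 92: fwd; pos7(id26) recv 97: fwd; pos0(id92) recv 90: drop
Round 4: pos4(id97) recv 92: drop; pos0(id92) recv 97: fwd
Round 5: pos1(id75) recv 97: fwd
Round 6: pos2(id89) recv 97: fwd
Round 7: pos3(id48) recv 97: fwd
Round 8: pos4(id97) recv 97: ELECTED
Message ID 90 originates at pos 5; dropped at pos 0 in round 3

Answer: 3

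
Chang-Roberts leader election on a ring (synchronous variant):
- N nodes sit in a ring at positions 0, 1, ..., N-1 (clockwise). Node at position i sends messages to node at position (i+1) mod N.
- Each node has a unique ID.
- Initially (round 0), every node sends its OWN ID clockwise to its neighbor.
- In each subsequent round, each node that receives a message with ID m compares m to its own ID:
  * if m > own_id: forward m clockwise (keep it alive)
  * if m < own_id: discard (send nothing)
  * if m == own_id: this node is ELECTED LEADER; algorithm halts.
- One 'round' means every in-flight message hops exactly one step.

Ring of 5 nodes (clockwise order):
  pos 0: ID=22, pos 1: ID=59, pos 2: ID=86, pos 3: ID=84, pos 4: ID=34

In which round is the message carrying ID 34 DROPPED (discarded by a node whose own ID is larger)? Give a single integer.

Round 1: pos1(id59) recv 22: drop; pos2(id86) recv 59: drop; pos3(id84) recv 86: fwd; pos4(id34) recv 84: fwd; pos0(id22) recv 34: fwd
Round 2: pos4(id34) recv 86: fwd; pos0(id22) recv 84: fwd; pos1(id59) recv 34: drop
Round 3: pos0(id22) recv 86: fwd; pos1(id59) recv 84: fwd
Round 4: pos1(id59) recv 86: fwd; pos2(id86) recv 84: drop
Round 5: pos2(id86) recv 86: ELECTED
Message ID 34 originates at pos 4; dropped at pos 1 in round 2

Answer: 2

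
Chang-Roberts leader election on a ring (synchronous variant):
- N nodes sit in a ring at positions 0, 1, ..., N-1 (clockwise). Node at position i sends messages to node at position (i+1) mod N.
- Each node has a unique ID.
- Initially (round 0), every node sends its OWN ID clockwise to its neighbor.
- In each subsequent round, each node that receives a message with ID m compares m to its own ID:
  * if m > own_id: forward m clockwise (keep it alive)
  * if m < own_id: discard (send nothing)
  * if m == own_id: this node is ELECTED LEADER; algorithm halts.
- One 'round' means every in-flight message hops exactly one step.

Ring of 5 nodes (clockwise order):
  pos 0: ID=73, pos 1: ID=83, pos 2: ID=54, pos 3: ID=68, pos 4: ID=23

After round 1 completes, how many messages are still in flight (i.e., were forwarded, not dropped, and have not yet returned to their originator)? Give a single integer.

Answer: 2

Derivation:
Round 1: pos1(id83) recv 73: drop; pos2(id54) recv 83: fwd; pos3(id68) recv 54: drop; pos4(id23) recv 68: fwd; pos0(id73) recv 23: drop
After round 1: 2 messages still in flight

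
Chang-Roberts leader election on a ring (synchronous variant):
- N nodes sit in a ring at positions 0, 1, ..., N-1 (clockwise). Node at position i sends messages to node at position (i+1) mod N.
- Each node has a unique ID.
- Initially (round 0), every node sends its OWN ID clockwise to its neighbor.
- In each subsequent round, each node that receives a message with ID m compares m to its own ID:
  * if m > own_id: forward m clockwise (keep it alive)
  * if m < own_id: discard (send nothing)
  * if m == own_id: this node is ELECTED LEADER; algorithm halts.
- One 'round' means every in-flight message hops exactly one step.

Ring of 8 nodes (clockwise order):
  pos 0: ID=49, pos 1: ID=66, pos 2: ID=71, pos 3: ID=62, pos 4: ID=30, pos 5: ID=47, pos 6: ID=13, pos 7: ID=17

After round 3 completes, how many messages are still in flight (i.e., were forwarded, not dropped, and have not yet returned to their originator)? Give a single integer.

Round 1: pos1(id66) recv 49: drop; pos2(id71) recv 66: drop; pos3(id62) recv 71: fwd; pos4(id30) recv 62: fwd; pos5(id47) recv 30: drop; pos6(id13) recv 47: fwd; pos7(id17) recv 13: drop; pos0(id49) recv 17: drop
Round 2: pos4(id30) recv 71: fwd; pos5(id47) recv 62: fwd; pos7(id17) recv 47: fwd
Round 3: pos5(id47) recv 71: fwd; pos6(id13) recv 62: fwd; pos0(id49) recv 47: drop
After round 3: 2 messages still in flight

Answer: 2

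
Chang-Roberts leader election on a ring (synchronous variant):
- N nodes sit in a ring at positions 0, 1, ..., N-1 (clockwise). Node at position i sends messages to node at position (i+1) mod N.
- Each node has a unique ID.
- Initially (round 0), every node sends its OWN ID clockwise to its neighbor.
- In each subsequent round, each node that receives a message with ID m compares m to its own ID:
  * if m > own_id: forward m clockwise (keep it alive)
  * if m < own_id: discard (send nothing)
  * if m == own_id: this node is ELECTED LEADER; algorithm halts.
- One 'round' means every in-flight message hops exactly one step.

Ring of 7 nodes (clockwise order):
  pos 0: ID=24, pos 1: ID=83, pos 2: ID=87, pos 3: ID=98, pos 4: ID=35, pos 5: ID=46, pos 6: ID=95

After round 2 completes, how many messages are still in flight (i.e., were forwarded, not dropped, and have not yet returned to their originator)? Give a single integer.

Round 1: pos1(id83) recv 24: drop; pos2(id87) recv 83: drop; pos3(id98) recv 87: drop; pos4(id35) recv 98: fwd; pos5(id46) recv 35: drop; pos6(id95) recv 46: drop; pos0(id24) recv 95: fwd
Round 2: pos5(id46) recv 98: fwd; pos1(id83) recv 95: fwd
After round 2: 2 messages still in flight

Answer: 2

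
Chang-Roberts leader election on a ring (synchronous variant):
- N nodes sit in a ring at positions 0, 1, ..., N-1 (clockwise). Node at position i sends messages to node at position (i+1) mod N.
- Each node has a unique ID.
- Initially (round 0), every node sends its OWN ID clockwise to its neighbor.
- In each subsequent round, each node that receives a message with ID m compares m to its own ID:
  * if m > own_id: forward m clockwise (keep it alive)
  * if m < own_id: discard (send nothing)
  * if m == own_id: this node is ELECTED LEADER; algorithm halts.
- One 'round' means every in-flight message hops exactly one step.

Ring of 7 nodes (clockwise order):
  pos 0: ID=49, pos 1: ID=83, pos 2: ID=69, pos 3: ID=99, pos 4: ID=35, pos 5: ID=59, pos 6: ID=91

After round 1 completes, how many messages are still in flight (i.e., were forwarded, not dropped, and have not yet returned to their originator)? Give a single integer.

Answer: 3

Derivation:
Round 1: pos1(id83) recv 49: drop; pos2(id69) recv 83: fwd; pos3(id99) recv 69: drop; pos4(id35) recv 99: fwd; pos5(id59) recv 35: drop; pos6(id91) recv 59: drop; pos0(id49) recv 91: fwd
After round 1: 3 messages still in flight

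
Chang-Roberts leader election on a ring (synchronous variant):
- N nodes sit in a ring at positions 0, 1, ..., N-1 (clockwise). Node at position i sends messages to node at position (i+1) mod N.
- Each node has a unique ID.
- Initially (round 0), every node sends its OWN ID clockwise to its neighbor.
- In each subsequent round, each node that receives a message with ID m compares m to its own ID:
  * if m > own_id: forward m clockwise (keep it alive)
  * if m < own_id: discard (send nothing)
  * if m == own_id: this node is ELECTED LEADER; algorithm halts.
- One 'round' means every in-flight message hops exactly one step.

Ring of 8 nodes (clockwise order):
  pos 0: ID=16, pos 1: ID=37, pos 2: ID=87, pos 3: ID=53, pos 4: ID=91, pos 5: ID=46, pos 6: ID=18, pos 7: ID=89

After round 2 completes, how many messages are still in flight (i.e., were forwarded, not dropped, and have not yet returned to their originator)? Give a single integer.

Answer: 2

Derivation:
Round 1: pos1(id37) recv 16: drop; pos2(id87) recv 37: drop; pos3(id53) recv 87: fwd; pos4(id91) recv 53: drop; pos5(id46) recv 91: fwd; pos6(id18) recv 46: fwd; pos7(id89) recv 18: drop; pos0(id16) recv 89: fwd
Round 2: pos4(id91) recv 87: drop; pos6(id18) recv 91: fwd; pos7(id89) recv 46: drop; pos1(id37) recv 89: fwd
After round 2: 2 messages still in flight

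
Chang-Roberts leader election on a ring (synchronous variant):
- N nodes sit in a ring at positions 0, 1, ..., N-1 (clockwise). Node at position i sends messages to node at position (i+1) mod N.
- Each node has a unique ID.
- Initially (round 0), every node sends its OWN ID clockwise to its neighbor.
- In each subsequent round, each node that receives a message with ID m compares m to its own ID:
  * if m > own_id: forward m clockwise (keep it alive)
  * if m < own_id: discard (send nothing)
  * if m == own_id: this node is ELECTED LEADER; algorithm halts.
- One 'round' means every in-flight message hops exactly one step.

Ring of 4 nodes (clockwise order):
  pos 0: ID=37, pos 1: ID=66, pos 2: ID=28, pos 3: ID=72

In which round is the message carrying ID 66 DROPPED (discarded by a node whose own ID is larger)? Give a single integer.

Round 1: pos1(id66) recv 37: drop; pos2(id28) recv 66: fwd; pos3(id72) recv 28: drop; pos0(id37) recv 72: fwd
Round 2: pos3(id72) recv 66: drop; pos1(id66) recv 72: fwd
Round 3: pos2(id28) recv 72: fwd
Round 4: pos3(id72) recv 72: ELECTED
Message ID 66 originates at pos 1; dropped at pos 3 in round 2

Answer: 2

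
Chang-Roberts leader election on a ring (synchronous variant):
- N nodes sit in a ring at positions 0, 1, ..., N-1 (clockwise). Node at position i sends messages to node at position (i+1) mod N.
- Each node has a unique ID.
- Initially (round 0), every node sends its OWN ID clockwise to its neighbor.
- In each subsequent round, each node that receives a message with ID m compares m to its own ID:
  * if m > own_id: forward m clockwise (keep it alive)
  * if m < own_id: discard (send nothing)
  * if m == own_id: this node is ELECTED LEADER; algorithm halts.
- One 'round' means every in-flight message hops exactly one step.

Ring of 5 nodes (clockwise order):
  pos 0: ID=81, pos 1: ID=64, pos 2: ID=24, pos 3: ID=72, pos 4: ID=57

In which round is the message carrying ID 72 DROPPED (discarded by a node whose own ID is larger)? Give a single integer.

Round 1: pos1(id64) recv 81: fwd; pos2(id24) recv 64: fwd; pos3(id72) recv 24: drop; pos4(id57) recv 72: fwd; pos0(id81) recv 57: drop
Round 2: pos2(id24) recv 81: fwd; pos3(id72) recv 64: drop; pos0(id81) recv 72: drop
Round 3: pos3(id72) recv 81: fwd
Round 4: pos4(id57) recv 81: fwd
Round 5: pos0(id81) recv 81: ELECTED
Message ID 72 originates at pos 3; dropped at pos 0 in round 2

Answer: 2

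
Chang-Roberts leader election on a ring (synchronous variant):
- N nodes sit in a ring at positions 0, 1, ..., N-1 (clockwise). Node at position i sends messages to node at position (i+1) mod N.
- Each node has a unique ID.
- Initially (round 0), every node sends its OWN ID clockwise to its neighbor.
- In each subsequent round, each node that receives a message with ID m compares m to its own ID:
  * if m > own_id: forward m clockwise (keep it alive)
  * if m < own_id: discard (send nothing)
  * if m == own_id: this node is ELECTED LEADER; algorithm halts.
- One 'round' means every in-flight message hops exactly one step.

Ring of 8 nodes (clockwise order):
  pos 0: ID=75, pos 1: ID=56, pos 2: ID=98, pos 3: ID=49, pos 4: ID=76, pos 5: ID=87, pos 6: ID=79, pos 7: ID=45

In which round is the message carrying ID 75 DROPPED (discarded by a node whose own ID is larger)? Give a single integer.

Answer: 2

Derivation:
Round 1: pos1(id56) recv 75: fwd; pos2(id98) recv 56: drop; pos3(id49) recv 98: fwd; pos4(id76) recv 49: drop; pos5(id87) recv 76: drop; pos6(id79) recv 87: fwd; pos7(id45) recv 79: fwd; pos0(id75) recv 45: drop
Round 2: pos2(id98) recv 75: drop; pos4(id76) recv 98: fwd; pos7(id45) recv 87: fwd; pos0(id75) recv 79: fwd
Round 3: pos5(id87) recv 98: fwd; pos0(id75) recv 87: fwd; pos1(id56) recv 79: fwd
Round 4: pos6(id79) recv 98: fwd; pos1(id56) recv 87: fwd; pos2(id98) recv 79: drop
Round 5: pos7(id45) recv 98: fwd; pos2(id98) recv 87: drop
Round 6: pos0(id75) recv 98: fwd
Round 7: pos1(id56) recv 98: fwd
Round 8: pos2(id98) recv 98: ELECTED
Message ID 75 originates at pos 0; dropped at pos 2 in round 2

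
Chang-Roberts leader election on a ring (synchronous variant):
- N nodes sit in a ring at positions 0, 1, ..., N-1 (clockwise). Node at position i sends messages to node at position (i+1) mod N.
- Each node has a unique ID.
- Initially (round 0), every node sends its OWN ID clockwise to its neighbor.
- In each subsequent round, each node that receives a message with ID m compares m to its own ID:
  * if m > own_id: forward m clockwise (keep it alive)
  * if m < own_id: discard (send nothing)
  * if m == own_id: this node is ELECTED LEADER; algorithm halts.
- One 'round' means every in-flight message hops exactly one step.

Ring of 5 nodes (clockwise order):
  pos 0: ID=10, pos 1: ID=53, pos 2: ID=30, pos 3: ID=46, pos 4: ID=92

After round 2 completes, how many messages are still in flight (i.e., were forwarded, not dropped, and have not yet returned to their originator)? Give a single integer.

Round 1: pos1(id53) recv 10: drop; pos2(id30) recv 53: fwd; pos3(id46) recv 30: drop; pos4(id92) recv 46: drop; pos0(id10) recv 92: fwd
Round 2: pos3(id46) recv 53: fwd; pos1(id53) recv 92: fwd
After round 2: 2 messages still in flight

Answer: 2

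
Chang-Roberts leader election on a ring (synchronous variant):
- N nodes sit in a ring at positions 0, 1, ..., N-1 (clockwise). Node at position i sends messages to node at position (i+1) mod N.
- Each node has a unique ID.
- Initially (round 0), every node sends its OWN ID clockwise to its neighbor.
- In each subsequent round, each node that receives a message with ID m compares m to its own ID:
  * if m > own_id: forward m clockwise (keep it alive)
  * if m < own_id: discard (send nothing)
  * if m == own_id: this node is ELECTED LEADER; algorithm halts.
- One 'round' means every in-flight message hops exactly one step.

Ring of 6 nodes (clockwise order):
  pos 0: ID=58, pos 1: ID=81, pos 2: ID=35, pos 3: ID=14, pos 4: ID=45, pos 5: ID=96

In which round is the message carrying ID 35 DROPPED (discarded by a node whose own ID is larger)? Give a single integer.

Answer: 2

Derivation:
Round 1: pos1(id81) recv 58: drop; pos2(id35) recv 81: fwd; pos3(id14) recv 35: fwd; pos4(id45) recv 14: drop; pos5(id96) recv 45: drop; pos0(id58) recv 96: fwd
Round 2: pos3(id14) recv 81: fwd; pos4(id45) recv 35: drop; pos1(id81) recv 96: fwd
Round 3: pos4(id45) recv 81: fwd; pos2(id35) recv 96: fwd
Round 4: pos5(id96) recv 81: drop; pos3(id14) recv 96: fwd
Round 5: pos4(id45) recv 96: fwd
Round 6: pos5(id96) recv 96: ELECTED
Message ID 35 originates at pos 2; dropped at pos 4 in round 2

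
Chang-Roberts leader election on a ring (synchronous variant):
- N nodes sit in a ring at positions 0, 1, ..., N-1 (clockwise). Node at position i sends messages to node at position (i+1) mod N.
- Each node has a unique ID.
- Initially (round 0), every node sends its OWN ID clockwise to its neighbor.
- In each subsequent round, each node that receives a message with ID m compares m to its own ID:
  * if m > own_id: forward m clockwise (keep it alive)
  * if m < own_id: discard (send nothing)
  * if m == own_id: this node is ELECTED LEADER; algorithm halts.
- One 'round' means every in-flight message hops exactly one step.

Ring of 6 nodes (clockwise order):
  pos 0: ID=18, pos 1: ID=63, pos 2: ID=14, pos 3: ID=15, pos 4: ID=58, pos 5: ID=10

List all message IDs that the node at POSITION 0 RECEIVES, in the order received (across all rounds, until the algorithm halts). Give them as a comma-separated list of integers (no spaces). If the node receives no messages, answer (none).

Answer: 10,58,63

Derivation:
Round 1: pos1(id63) recv 18: drop; pos2(id14) recv 63: fwd; pos3(id15) recv 14: drop; pos4(id58) recv 15: drop; pos5(id10) recv 58: fwd; pos0(id18) recv 10: drop
Round 2: pos3(id15) recv 63: fwd; pos0(id18) recv 58: fwd
Round 3: pos4(id58) recv 63: fwd; pos1(id63) recv 58: drop
Round 4: pos5(id10) recv 63: fwd
Round 5: pos0(id18) recv 63: fwd
Round 6: pos1(id63) recv 63: ELECTED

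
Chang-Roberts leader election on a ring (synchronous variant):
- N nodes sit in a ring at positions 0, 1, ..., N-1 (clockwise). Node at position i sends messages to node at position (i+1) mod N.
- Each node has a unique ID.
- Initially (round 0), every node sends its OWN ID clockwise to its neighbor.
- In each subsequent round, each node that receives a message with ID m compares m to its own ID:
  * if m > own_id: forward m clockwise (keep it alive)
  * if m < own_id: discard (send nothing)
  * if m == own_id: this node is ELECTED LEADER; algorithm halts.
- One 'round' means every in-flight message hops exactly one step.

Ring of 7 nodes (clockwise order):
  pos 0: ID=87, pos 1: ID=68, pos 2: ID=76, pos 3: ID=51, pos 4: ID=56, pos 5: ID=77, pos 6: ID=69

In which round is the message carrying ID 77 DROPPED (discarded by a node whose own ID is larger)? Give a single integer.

Answer: 2

Derivation:
Round 1: pos1(id68) recv 87: fwd; pos2(id76) recv 68: drop; pos3(id51) recv 76: fwd; pos4(id56) recv 51: drop; pos5(id77) recv 56: drop; pos6(id69) recv 77: fwd; pos0(id87) recv 69: drop
Round 2: pos2(id76) recv 87: fwd; pos4(id56) recv 76: fwd; pos0(id87) recv 77: drop
Round 3: pos3(id51) recv 87: fwd; pos5(id77) recv 76: drop
Round 4: pos4(id56) recv 87: fwd
Round 5: pos5(id77) recv 87: fwd
Round 6: pos6(id69) recv 87: fwd
Round 7: pos0(id87) recv 87: ELECTED
Message ID 77 originates at pos 5; dropped at pos 0 in round 2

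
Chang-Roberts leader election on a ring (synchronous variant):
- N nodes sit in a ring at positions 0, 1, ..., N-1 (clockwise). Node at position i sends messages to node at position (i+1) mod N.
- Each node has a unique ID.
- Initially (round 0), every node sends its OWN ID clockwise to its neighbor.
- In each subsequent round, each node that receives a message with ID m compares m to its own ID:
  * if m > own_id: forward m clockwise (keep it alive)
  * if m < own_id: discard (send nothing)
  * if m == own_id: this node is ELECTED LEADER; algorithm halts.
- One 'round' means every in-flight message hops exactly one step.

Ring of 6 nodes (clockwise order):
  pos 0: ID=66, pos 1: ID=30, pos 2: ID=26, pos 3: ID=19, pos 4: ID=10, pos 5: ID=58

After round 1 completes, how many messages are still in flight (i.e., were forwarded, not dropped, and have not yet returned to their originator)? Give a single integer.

Answer: 4

Derivation:
Round 1: pos1(id30) recv 66: fwd; pos2(id26) recv 30: fwd; pos3(id19) recv 26: fwd; pos4(id10) recv 19: fwd; pos5(id58) recv 10: drop; pos0(id66) recv 58: drop
After round 1: 4 messages still in flight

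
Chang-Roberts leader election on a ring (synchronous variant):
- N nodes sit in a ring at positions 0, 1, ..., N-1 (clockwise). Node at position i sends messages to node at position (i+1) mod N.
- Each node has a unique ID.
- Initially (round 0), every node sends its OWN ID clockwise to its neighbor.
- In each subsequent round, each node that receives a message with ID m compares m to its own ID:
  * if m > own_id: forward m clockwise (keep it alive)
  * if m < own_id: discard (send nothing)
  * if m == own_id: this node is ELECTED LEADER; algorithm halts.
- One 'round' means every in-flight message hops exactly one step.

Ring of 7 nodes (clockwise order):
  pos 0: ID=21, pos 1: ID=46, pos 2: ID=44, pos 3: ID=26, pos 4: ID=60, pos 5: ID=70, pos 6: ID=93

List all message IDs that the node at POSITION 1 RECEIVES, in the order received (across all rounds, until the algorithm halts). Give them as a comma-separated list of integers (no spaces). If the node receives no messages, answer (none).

Round 1: pos1(id46) recv 21: drop; pos2(id44) recv 46: fwd; pos3(id26) recv 44: fwd; pos4(id60) recv 26: drop; pos5(id70) recv 60: drop; pos6(id93) recv 70: drop; pos0(id21) recv 93: fwd
Round 2: pos3(id26) recv 46: fwd; pos4(id60) recv 44: drop; pos1(id46) recv 93: fwd
Round 3: pos4(id60) recv 46: drop; pos2(id44) recv 93: fwd
Round 4: pos3(id26) recv 93: fwd
Round 5: pos4(id60) recv 93: fwd
Round 6: pos5(id70) recv 93: fwd
Round 7: pos6(id93) recv 93: ELECTED

Answer: 21,93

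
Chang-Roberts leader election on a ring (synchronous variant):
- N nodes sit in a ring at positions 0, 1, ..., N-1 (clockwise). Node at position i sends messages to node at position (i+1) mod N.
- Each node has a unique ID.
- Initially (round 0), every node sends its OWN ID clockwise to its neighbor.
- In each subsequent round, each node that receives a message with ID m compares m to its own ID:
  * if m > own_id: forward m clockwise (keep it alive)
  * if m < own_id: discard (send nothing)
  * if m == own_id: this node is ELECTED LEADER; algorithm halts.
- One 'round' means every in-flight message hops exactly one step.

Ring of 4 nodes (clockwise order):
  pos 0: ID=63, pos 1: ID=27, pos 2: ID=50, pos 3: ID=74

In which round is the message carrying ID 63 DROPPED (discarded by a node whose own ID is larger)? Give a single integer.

Round 1: pos1(id27) recv 63: fwd; pos2(id50) recv 27: drop; pos3(id74) recv 50: drop; pos0(id63) recv 74: fwd
Round 2: pos2(id50) recv 63: fwd; pos1(id27) recv 74: fwd
Round 3: pos3(id74) recv 63: drop; pos2(id50) recv 74: fwd
Round 4: pos3(id74) recv 74: ELECTED
Message ID 63 originates at pos 0; dropped at pos 3 in round 3

Answer: 3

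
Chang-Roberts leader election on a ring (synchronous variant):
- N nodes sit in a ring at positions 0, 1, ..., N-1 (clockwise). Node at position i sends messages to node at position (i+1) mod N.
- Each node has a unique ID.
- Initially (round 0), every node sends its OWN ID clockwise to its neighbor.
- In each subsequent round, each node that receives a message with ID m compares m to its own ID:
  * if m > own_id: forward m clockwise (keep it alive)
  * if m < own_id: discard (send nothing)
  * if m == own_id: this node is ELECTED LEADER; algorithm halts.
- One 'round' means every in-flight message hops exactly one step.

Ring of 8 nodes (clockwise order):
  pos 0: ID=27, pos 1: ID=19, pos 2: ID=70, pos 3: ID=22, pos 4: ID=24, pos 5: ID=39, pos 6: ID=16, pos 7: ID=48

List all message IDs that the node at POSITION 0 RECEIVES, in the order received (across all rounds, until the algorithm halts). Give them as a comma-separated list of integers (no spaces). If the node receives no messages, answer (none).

Round 1: pos1(id19) recv 27: fwd; pos2(id70) recv 19: drop; pos3(id22) recv 70: fwd; pos4(id24) recv 22: drop; pos5(id39) recv 24: drop; pos6(id16) recv 39: fwd; pos7(id48) recv 16: drop; pos0(id27) recv 48: fwd
Round 2: pos2(id70) recv 27: drop; pos4(id24) recv 70: fwd; pos7(id48) recv 39: drop; pos1(id19) recv 48: fwd
Round 3: pos5(id39) recv 70: fwd; pos2(id70) recv 48: drop
Round 4: pos6(id16) recv 70: fwd
Round 5: pos7(id48) recv 70: fwd
Round 6: pos0(id27) recv 70: fwd
Round 7: pos1(id19) recv 70: fwd
Round 8: pos2(id70) recv 70: ELECTED

Answer: 48,70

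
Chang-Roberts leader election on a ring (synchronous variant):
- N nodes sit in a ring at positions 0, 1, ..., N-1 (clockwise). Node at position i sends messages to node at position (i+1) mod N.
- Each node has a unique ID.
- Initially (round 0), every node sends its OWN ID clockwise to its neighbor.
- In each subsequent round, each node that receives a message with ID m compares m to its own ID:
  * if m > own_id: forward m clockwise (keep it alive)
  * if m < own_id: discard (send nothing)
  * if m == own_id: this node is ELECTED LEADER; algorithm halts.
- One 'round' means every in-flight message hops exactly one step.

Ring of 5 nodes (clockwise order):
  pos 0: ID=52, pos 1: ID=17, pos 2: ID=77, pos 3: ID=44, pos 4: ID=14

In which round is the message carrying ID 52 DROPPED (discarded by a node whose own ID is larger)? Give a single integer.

Round 1: pos1(id17) recv 52: fwd; pos2(id77) recv 17: drop; pos3(id44) recv 77: fwd; pos4(id14) recv 44: fwd; pos0(id52) recv 14: drop
Round 2: pos2(id77) recv 52: drop; pos4(id14) recv 77: fwd; pos0(id52) recv 44: drop
Round 3: pos0(id52) recv 77: fwd
Round 4: pos1(id17) recv 77: fwd
Round 5: pos2(id77) recv 77: ELECTED
Message ID 52 originates at pos 0; dropped at pos 2 in round 2

Answer: 2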